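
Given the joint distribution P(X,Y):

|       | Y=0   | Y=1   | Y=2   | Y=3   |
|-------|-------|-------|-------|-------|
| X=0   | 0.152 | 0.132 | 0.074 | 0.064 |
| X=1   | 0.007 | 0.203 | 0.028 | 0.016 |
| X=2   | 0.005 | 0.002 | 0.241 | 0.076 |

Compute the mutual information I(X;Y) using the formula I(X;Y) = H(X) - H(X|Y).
0.5375 bits

I(X;Y) = H(X) - H(X|Y)

Marginal of X (row sums):
  P(X=0) = 0.152 + 0.132 + 0.074 + 0.064 = 0.422
  P(X=1) = 0.007 + 0.203 + 0.028 + 0.016 = 0.254
  P(X=2) = 0.005 + 0.002 + 0.241 + 0.076 = 0.324
H(X) = -[0.422·log₂(0.422) + 0.254·log₂(0.254) + 0.324·log₂(0.324)]
  = 0.52526 + 0.50218 + 0.52680 = 1.55424 bits

Marginal of Y (column sums):
  P(Y=0) = 0.152 + 0.007 + 0.005 = 0.164
  P(Y=1) = 0.132 + 0.203 + 0.002 = 0.337
  P(Y=2) = 0.074 + 0.028 + 0.241 = 0.343
  P(Y=3) = 0.064 + 0.016 + 0.076 = 0.156
H(X|Y) = Σ_y P(y)·H(X|Y=y):
  Y=0: P(Y=0) = 0.164, P(X|Y=0) = (38/41, 7/164, 5/164) → H(X|Y=0) = 0.44934
  Y=1: P(Y=1) = 0.337, P(X|Y=1) = (132/337, 203/337, 2/337) → H(X|Y=1) = 1.01404
  Y=2: P(Y=2) = 0.343, P(X|Y=2) = (74/343, 4/49, 241/343) → H(X|Y=2) = 1.13019
  Y=3: P(Y=3) = 0.156, P(X|Y=3) = (16/39, 4/39, 19/39) → H(X|Y=3) = 1.36975
H(X|Y) = 0.164·0.44934 + 0.337·1.01404 + 0.343·1.13019 + 0.156·1.36975 = 1.01676 bits

I(X;Y) = H(X) - H(X|Y) = 1.55424 - 1.01676 = 0.5375 bits

Cross-check via I(X;Y) = H(X) + H(Y) - H(X,Y): computing H(Y) from the column sums and H(X,Y) from the 12 cells in the same way gives H(Y) = 1.90420 bits and H(X,Y) = 2.92096 bits, so
I(X;Y) = 1.55424 + 1.90420 - 2.92096 = 0.5375 bits ✓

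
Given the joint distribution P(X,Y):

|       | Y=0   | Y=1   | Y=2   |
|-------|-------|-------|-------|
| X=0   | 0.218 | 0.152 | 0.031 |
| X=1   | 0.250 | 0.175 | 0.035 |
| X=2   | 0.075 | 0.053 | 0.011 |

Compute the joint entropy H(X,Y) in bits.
2.7333 bits

H(X,Y) = -Σ_{x,y} P(x,y) log₂ P(x,y). Per-cell terms -P(x,y)·log₂P(x,y):
  X=0: 0.47908, 0.41311, 0.15536
  X=1: 0.50000, 0.44005, 0.16928
  X=2: 0.28027, 0.22461, 0.07157
Sum of the 9 terms: H(X,Y) = 2.7333 bits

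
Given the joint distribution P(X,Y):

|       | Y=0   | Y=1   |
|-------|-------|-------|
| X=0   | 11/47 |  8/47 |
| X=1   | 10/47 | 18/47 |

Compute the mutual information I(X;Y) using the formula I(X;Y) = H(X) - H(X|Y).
0.0347 bits

I(X;Y) = H(X) - H(X|Y)

Marginal of X (row sums):
  P(X=0) = 11/47 + 8/47 = 19/47
  P(X=1) = 10/47 + 18/47 = 28/47
H(X) = -[(19/47)·log₂(19/47) + (28/47)·log₂(28/47)]
  = 0.5282 + 0.4452 = 0.9734 bits

Marginal of Y (column sums):
  P(Y=0) = 11/47 + 10/47 = 21/47
  P(Y=1) = 8/47 + 18/47 = 26/47
H(X|Y) = Σ_y P(y)·H(X|Y=y):
  Y=0: P(Y=0) = 21/47, P(X|Y=0) = (11/21, 10/21) → H(X|Y=0) = 0.9984
  Y=1: P(Y=1) = 26/47, P(X|Y=1) = (4/13, 9/13) → H(X|Y=1) = 0.8905
H(X|Y) = (21/47)·0.9984 + (26/47)·0.8905 = 0.9387 bits

I(X;Y) = H(X) - H(X|Y) = 0.9734 - 0.9387 = 0.0347 bits

Cross-check via I(X;Y) = H(X) + H(Y) - H(X,Y): computing H(Y) from the column sums and H(X,Y) from the 4 cells in the same way gives H(Y) = 0.9918 bits and H(X,Y) = 1.9305 bits, so
I(X;Y) = 0.9734 + 0.9918 - 1.9305 = 0.0347 bits ✓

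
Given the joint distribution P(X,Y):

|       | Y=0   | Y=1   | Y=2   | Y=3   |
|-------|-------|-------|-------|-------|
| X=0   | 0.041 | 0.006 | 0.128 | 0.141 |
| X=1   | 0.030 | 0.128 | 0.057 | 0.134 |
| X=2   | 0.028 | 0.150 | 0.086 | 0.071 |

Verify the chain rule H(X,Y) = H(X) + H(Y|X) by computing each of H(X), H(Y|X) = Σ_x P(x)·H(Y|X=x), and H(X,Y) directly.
H(X) = 1.5838 bits, H(Y|X) = 1.7134 bits, H(X,Y) = 3.2972 bits

Marginal of X (row sums):
  P(X=0) = 0.041 + 0.006 + 0.128 + 0.141 = 0.316
  P(X=1) = 0.030 + 0.128 + 0.057 + 0.134 = 0.349
  P(X=2) = 0.028 + 0.150 + 0.086 + 0.071 = 0.335
H(X) = -[0.316·log₂(0.316) + 0.349·log₂(0.349) + 0.335·log₂(0.335)]
  = 0.52519 + 0.53003 + 0.52855 = 1.5838 bits

H(Y|X) = Σ_x P(x)·H(Y|X=x):
  X=0: P(X=0) = 0.316, P(Y|X=0) = (41/316, 3/158, 32/79, 141/316) → H(Y|X=0) = 1.53844
  X=1: P(X=1) = 0.349, P(Y|X=1) = (30/349, 128/349, 57/349, 134/349) → H(Y|X=1) = 1.79225
  X=2: P(X=2) = 0.335, P(Y|X=2) = (28/335, 30/67, 86/335, 71/335) → H(Y|X=2) = 1.79632
H(Y|X) = 0.316·1.53844 + 0.349·1.79225 + 0.335·1.79632 = 1.7134 bits

H(X,Y) = -Σ_{x,y} P(x,y) log₂ P(x,y). Per-cell terms -P(x,y)·log₂P(x,y):
  X=0: 0.18894, 0.04428, 0.37962, 0.39850
  X=1: 0.15177, 0.37962, 0.23557, 0.38856
  X=2: 0.14444, 0.41054, 0.30440, 0.27094
Sum of the 12 terms: H(X,Y) = 3.2972 bits

Chain rule check:
  H(X) + H(Y|X) = 1.5838 + 1.7134 = 3.2972 bits
  H(X,Y) = 3.2972 bits
✓ Chain rule verified.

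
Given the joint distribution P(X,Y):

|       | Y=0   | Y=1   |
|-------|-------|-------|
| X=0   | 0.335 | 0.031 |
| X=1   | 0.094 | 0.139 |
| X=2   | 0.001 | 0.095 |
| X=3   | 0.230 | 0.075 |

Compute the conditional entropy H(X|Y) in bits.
1.5760 bits

H(X|Y) = H(X,Y) - H(Y)

H(X,Y) = -Σ_{x,y} P(x,y) log₂ P(x,y). Per-cell terms -P(x,y)·log₂P(x,y):
  X=0: 0.52855, 0.15536
  X=1: 0.32065, 0.39571
  X=2: 0.00997, 0.32261
  X=3: 0.48767, 0.28027
Sum of the 8 terms: H(X,Y) = 2.5008 bits

Marginal of Y (column sums):
  P(Y=0) = 0.335 + 0.094 + 0.001 + 0.230 = 0.660
  P(Y=1) = 0.031 + 0.139 + 0.095 + 0.075 = 0.340
H(Y) = -[0.660·log₂(0.660) + 0.340·log₂(0.340)]
  = 0.39564 + 0.52917 = 0.9248 bits

H(X|Y) = H(X,Y) - H(Y) = 2.5008 - 0.9248 = 1.5760 bits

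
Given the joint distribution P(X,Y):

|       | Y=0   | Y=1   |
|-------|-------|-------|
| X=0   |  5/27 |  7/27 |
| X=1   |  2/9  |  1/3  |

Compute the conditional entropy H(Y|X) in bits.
0.9749 bits

H(Y|X) = H(X,Y) - H(X)

H(X,Y) = -Σ_{x,y} P(x,y) log₂ P(x,y). Per-cell terms -P(x,y)·log₂P(x,y):
  X=0: 0.45055, 0.50492
  X=1: 0.48221, 0.52832
Sum of the 4 terms: H(X,Y) = 1.9660 bits

Marginal of X (row sums):
  P(X=0) = 5/27 + 7/27 = 4/9
  P(X=1) = 2/9 + 1/3 = 5/9
H(X) = -[(4/9)·log₂(4/9) + (5/9)·log₂(5/9)]
  = 0.51997 + 0.47111 = 0.9911 bits

H(Y|X) = H(X,Y) - H(X) = 1.9660 - 0.9911 = 0.9749 bits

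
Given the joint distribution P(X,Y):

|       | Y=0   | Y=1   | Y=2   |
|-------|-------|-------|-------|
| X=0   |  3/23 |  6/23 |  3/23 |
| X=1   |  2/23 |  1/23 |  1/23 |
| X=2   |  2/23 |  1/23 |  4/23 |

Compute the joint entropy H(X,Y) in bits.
2.9140 bits

H(X,Y) = -Σ_{x,y} P(x,y) log₂ P(x,y). Per-cell terms -P(x,y)·log₂P(x,y):
  X=0: 0.38330, 0.50572, 0.38330
  X=1: 0.30640, 0.19668, 0.19668
  X=2: 0.30640, 0.19668, 0.43888
Sum of the 9 terms: H(X,Y) = 2.9140 bits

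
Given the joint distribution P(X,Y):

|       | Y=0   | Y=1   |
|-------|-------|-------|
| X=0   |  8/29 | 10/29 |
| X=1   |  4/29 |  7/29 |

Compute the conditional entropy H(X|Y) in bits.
0.9530 bits

H(X|Y) = H(X,Y) - H(Y)

H(X,Y) = -Σ_{x,y} P(x,y) log₂ P(x,y). Per-cell terms -P(x,y)·log₂P(x,y):
  X=0: 0.5125465, 0.5296734
  X=1: 0.3942043, 0.4949787
Sum of the 4 terms: H(X,Y) = 1.931403 bits

Marginal of Y (column sums):
  P(Y=0) = 8/29 + 4/29 = 12/29
  P(Y=1) = 10/29 + 7/29 = 17/29
H(Y) = -[(12/29)·log₂(12/29) + (17/29)·log₂(17/29)]
  = 0.5267663 + 0.4516831 = 0.978449 bits

H(X|Y) = H(X,Y) - H(Y) = 1.931403 - 0.978449 = 0.9530 bits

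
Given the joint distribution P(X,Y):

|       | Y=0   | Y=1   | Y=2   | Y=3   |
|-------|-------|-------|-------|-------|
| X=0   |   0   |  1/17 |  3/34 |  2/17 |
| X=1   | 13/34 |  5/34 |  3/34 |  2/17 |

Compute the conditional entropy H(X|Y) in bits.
0.5895 bits

H(X|Y) = H(X,Y) - H(Y)

H(X,Y) = -Σ_{x,y} P(x,y) log₂ P(x,y). Per-cell terms -P(x,y)·log₂P(x,y):
  X=0: 0.000000, 0.240439, 0.309044, 0.363231
  X=1: 0.530332, 0.406696, 0.309044, 0.363231
  (cells with P = 0 contribute 0)
Sum of the 8 terms: H(X,Y) = 2.52202 bits

Marginal of Y (column sums):
  P(Y=0) = 0 + 13/34 = 13/34
  P(Y=1) = 1/17 + 5/34 = 7/34
  P(Y=2) = 3/34 + 3/34 = 3/17
  P(Y=3) = 2/17 + 2/17 = 4/17
H(Y) = -[(13/34)·log₂(13/34) + (7/34)·log₂(7/34) + (3/17)·log₂(3/17) + (4/17)·log₂(4/17)]
  = 0.530332 + 0.469434 + 0.441618 + 0.491168 = 1.93255 bits

H(X|Y) = H(X,Y) - H(Y) = 2.52202 - 1.93255 = 0.5895 bits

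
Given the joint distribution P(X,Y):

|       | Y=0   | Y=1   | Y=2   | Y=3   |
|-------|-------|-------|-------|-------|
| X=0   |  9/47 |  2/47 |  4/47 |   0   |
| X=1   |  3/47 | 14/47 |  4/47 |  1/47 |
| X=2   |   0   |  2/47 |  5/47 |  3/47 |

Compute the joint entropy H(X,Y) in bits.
2.9386 bits

H(X,Y) = -Σ_{x,y} P(x,y) log₂ P(x,y). Per-cell terms -P(x,y)·log₂P(x,y):
  X=0: 0.4566, 0.1938, 0.3025, 0.0000
  X=1: 0.2534, 0.5205, 0.3025, 0.1182
  X=2: 0.0000, 0.1938, 0.3439, 0.2534
  (cells with P = 0 contribute 0)
Sum of the 12 terms: H(X,Y) = 2.9386 bits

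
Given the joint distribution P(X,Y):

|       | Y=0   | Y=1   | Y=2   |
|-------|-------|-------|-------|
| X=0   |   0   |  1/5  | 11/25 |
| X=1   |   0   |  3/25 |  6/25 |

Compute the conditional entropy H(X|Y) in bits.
0.9424 bits

H(X|Y) = H(X,Y) - H(Y)

H(X,Y) = -Σ_{x,y} P(x,y) log₂ P(x,y). Per-cell terms -P(x,y)·log₂P(x,y):
  X=0: 0.000000, 0.464386, 0.521147
  X=1: 0.000000, 0.367067, 0.494134
  (cells with P = 0 contribute 0)
Sum of the 6 terms: H(X,Y) = 1.846734 bits

Marginal of Y (column sums):
  P(Y=0) = 0 + 0 = 0
  P(Y=1) = 1/5 + 3/25 = 8/25
  P(Y=2) = 11/25 + 6/25 = 17/25
H(Y) = -[(8/25)·log₂(8/25) + (17/25)·log₂(17/25)]   (outcomes with P = 0 contribute 0)
  = 0.526034 + 0.378347 = 0.904381 bits

H(X|Y) = H(X,Y) - H(Y) = 1.846734 - 0.904381 = 0.9424 bits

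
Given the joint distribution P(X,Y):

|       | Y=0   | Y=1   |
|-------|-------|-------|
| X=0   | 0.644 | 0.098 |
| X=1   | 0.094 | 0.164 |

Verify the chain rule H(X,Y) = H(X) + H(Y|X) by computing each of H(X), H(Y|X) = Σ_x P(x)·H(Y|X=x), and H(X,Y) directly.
H(X) = 0.8237 bits, H(Y|X) = 0.6619 bits, H(X,Y) = 1.4857 bits

Marginal of X (row sums):
  P(X=0) = 0.644 + 0.098 = 0.742
  P(X=1) = 0.094 + 0.164 = 0.258
H(X) = -[0.742·log₂(0.742) + 0.258·log₂(0.258)]
  = 0.31944 + 0.50428 = 0.8237 bits

H(Y|X) = Σ_x P(x)·H(Y|X=x):
  X=0: P(X=0) = 0.742, P(Y|X=0) = (46/53, 7/53) → H(Y|X=0) = 0.56310
  X=1: P(X=1) = 0.258, P(Y|X=1) = (47/129, 82/129) → H(Y|X=1) = 0.94623
H(Y|X) = 0.742·0.56310 + 0.258·0.94623 = 0.6619 bits

H(X,Y) = -Σ_{x,y} P(x,y) log₂ P(x,y). Per-cell terms -P(x,y)·log₂P(x,y):
  X=0: 0.40885, 0.32841
  X=1: 0.32065, 0.42775
Sum of the 4 terms: H(X,Y) = 1.4857 bits

Chain rule check:
  H(X) + H(Y|X) = 0.8237 + 0.6619 = 1.4856 bits
  H(X,Y) = 1.4857 bits
✓ Chain rule verified (Δ = 0.0001 is 4-dp rounding noise: each of the three values was rounded independently).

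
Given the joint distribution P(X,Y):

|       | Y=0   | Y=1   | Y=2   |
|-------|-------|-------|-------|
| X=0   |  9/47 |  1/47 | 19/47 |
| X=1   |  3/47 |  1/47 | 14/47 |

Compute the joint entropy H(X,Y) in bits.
1.9951 bits

H(X,Y) = -Σ_{x,y} P(x,y) log₂ P(x,y). Per-cell terms -P(x,y)·log₂P(x,y):
  X=0: 0.4566, 0.1182, 0.5282
  X=1: 0.2534, 0.1182, 0.5205
Sum of the 6 terms: H(X,Y) = 1.9951 bits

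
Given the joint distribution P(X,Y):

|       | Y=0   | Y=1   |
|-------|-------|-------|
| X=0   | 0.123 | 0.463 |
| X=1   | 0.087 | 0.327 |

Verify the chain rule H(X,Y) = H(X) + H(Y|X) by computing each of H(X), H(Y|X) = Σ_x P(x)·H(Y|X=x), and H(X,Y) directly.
H(X) = 0.9786 bits, H(Y|X) = 0.7415 bits, H(X,Y) = 1.7200 bits

Marginal of X (row sums):
  P(X=0) = 0.123 + 0.463 = 0.586
  P(X=1) = 0.087 + 0.327 = 0.414
H(X) = -[0.586·log₂(0.586) + 0.414·log₂(0.414)]
  = 0.451822 + 0.526731 = 0.9786 bits

H(Y|X) = Σ_x P(x)·H(Y|X=x):
  X=0: P(X=0) = 0.586, P(Y|X=0) = (123/586, 463/586) → H(Y|X=0) = 0.741287
  X=1: P(X=1) = 0.414, P(Y|X=1) = (29/138, 109/138) → H(Y|X=1) = 0.741760
H(Y|X) = 0.586·0.741287 + 0.414·0.741760 = 0.7415 bits

H(X,Y) = -Σ_{x,y} P(x,y) log₂ P(x,y). Per-cell terms -P(x,y)·log₂P(x,y):
  X=0: 0.371862, 0.514354
  X=1: 0.306487, 0.527332
Sum of the 4 terms: H(X,Y) = 1.7200 bits

Chain rule check:
  H(X) + H(Y|X) = 0.9786 + 0.7415 = 1.7201 bits
  H(X,Y) = 1.7200 bits
✓ Chain rule verified (Δ = 0.0001 is 4-dp rounding noise: each of the three values was rounded independently).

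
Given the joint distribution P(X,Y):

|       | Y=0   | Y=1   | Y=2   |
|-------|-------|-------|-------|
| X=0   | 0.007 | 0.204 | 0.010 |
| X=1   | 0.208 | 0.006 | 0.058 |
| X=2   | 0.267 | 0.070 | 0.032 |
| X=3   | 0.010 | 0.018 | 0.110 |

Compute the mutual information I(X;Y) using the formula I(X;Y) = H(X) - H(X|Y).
0.6187 bits

I(X;Y) = H(X) - H(X|Y)

Marginal of X (row sums):
  P(X=0) = 0.007 + 0.204 + 0.010 = 0.221
  P(X=1) = 0.208 + 0.006 + 0.058 = 0.272
  P(X=2) = 0.267 + 0.070 + 0.032 = 0.369
  P(X=3) = 0.010 + 0.018 + 0.110 = 0.138
H(X) = -[0.221·log₂(0.221) + 0.272·log₂(0.272) + 0.369·log₂(0.369) + 0.138·log₂(0.138)]
  = 0.48131 + 0.51090 + 0.53074 + 0.39430 = 1.91725 bits

Marginal of Y (column sums):
  P(Y=0) = 0.007 + 0.208 + 0.267 + 0.010 = 0.492
  P(Y=1) = 0.204 + 0.006 + 0.070 + 0.018 = 0.298
  P(Y=2) = 0.010 + 0.058 + 0.032 + 0.110 = 0.210
H(X|Y) = Σ_y P(y)·H(X|Y=y):
  Y=0: P(Y=0) = 0.492, P(X|Y=0) = (7/492, 52/123, 89/164, 5/246) → H(X|Y=0) = 1.20518
  Y=1: P(Y=1) = 0.298, P(X|Y=1) = (102/149, 3/149, 35/149, 9/149) → H(X|Y=1) = 1.22322
  Y=2: P(Y=2) = 0.210, P(X|Y=2) = (1/21, 29/105, 16/105, 11/21) → H(X|Y=2) = 1.62409
H(X|Y) = 0.492·1.20518 + 0.298·1.22322 + 0.210·1.62409 = 1.29853 bits

I(X;Y) = H(X) - H(X|Y) = 1.91725 - 1.29853 = 0.6187 bits

Cross-check via I(X;Y) = H(X) + H(Y) - H(X,Y): computing H(Y) from the column sums and H(X,Y) from the 12 cells in the same way gives H(Y) = 1.49676 bits and H(X,Y) = 2.79529 bits, so
I(X;Y) = 1.91725 + 1.49676 - 2.79529 = 0.6187 bits ✓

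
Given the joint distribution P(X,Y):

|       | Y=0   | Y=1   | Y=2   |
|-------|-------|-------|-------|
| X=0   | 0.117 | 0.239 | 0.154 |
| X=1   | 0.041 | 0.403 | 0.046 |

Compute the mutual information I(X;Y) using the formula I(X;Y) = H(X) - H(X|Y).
0.1022 bits

I(X;Y) = H(X) - H(X|Y)

Marginal of X (row sums):
  P(X=0) = 0.117 + 0.239 + 0.154 = 0.510
  P(X=1) = 0.041 + 0.403 + 0.046 = 0.490
H(X) = -[0.510·log₂(0.510) + 0.490·log₂(0.490)]
  = 0.49543 + 0.50428 = 0.99971 bits

Marginal of Y (column sums):
  P(Y=0) = 0.117 + 0.041 = 0.158
  P(Y=1) = 0.239 + 0.403 = 0.642
  P(Y=2) = 0.154 + 0.046 = 0.200
H(X|Y) = Σ_y P(y)·H(X|Y=y):
  Y=0: P(Y=0) = 0.158, P(X|Y=0) = (117/158, 41/158) → H(X|Y=0) = 0.82598
  Y=1: P(Y=1) = 0.642, P(X|Y=1) = (239/642, 403/642) → H(X|Y=1) = 0.95240
  Y=2: P(Y=2) = 0.200, P(X|Y=2) = (77/100, 23/100) → H(X|Y=2) = 0.77801
H(X|Y) = 0.158·0.82598 + 0.642·0.95240 + 0.200·0.77801 = 0.89755 bits

I(X;Y) = H(X) - H(X|Y) = 0.99971 - 0.89755 = 0.1022 bits

Cross-check via I(X;Y) = H(X) + H(Y) - H(X,Y): computing H(Y) from the column sums and H(X,Y) from the 6 cells in the same way gives H(Y) = 1.29545 bits and H(X,Y) = 2.19300 bits, so
I(X;Y) = 0.99971 + 1.29545 - 2.19300 = 0.1022 bits ✓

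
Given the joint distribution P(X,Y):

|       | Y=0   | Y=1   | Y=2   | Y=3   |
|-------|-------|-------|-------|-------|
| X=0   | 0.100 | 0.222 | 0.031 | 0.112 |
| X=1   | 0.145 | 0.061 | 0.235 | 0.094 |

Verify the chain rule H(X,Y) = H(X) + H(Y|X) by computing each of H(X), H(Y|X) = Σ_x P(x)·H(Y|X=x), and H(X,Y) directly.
H(X) = 0.9965 bits, H(Y|X) = 1.7886 bits, H(X,Y) = 2.7851 bits

Marginal of X (row sums):
  P(X=0) = 0.100 + 0.222 + 0.031 + 0.112 = 0.465
  P(X=1) = 0.145 + 0.061 + 0.235 + 0.094 = 0.535
H(X) = -[0.465·log₂(0.465) + 0.535·log₂(0.535)]
  = 0.5137 + 0.4828 = 0.9965 bits

H(Y|X) = Σ_x P(x)·H(Y|X=x):
  X=0: P(X=0) = 0.465, P(Y|X=0) = (20/93, 74/155, 1/15, 112/465) → H(Y|X=0) = 1.7412
  X=1: P(X=1) = 0.535, P(Y|X=1) = (29/107, 61/535, 47/107, 94/535) → H(Y|X=1) = 1.8298
H(Y|X) = 0.465·1.7412 + 0.535·1.8298 = 1.7886 bits

H(X,Y) = -Σ_{x,y} P(x,y) log₂ P(x,y). Per-cell terms -P(x,y)·log₂P(x,y):
  X=0: 0.3322, 0.4820, 0.1554, 0.3537
  X=1: 0.4040, 0.2461, 0.4910, 0.3207
Sum of the 8 terms: H(X,Y) = 2.7851 bits

Chain rule check:
  H(X) + H(Y|X) = 0.9965 + 1.7886 = 2.7851 bits
  H(X,Y) = 2.7851 bits
✓ Chain rule verified.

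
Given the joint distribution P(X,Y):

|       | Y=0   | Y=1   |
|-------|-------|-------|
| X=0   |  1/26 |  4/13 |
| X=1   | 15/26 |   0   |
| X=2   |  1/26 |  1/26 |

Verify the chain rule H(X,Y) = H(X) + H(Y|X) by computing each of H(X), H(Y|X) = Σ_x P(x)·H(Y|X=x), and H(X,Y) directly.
H(X) = 1.2723 bits, H(Y|X) = 0.2511 bits, H(X,Y) = 1.5234 bits

Marginal of X (row sums):
  P(X=0) = 1/26 + 4/13 = 9/26
  P(X=1) = 15/26 + 0 = 15/26
  P(X=2) = 1/26 + 1/26 = 1/13
H(X) = -[(9/26)·log₂(9/26) + (15/26)·log₂(15/26) + (1/13)·log₂(1/13)]
  = 0.52979 + 0.45782 + 0.28465 = 1.2723 bits

H(Y|X) = Σ_x P(x)·H(Y|X=x):
  X=0: P(X=0) = 9/26, P(Y|X=0) = (1/9, 8/9) → H(Y|X=0) = 0.50326
  X=1: P(X=1) = 15/26, P(Y|X=1) = (1, 0) → H(Y|X=1) = 0.00000
  X=2: P(X=2) = 1/13, P(Y|X=2) = (1/2, 1/2) → H(Y|X=2) = 1.00000
H(Y|X) = (9/26)·0.50326 + (15/26)·0.00000 + (1/13)·1.00000 = 0.2511 bits

H(X,Y) = -Σ_{x,y} P(x,y) log₂ P(x,y). Per-cell terms -P(x,y)·log₂P(x,y):
  X=0: 0.18079, 0.52321
  X=1: 0.45782, 0.00000
  X=2: 0.18079, 0.18079
  (cells with P = 0 contribute 0)
Sum of the 6 terms: H(X,Y) = 1.5234 bits

Chain rule check:
  H(X) + H(Y|X) = 1.2723 + 0.2511 = 1.5234 bits
  H(X,Y) = 1.5234 bits
✓ Chain rule verified.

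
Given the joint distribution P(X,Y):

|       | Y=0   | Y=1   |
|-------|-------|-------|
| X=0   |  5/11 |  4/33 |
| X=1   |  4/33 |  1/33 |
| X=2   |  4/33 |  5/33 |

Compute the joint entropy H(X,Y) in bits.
2.1895 bits

H(X,Y) = -Σ_{x,y} P(x,y) log₂ P(x,y). Per-cell terms -P(x,y)·log₂P(x,y):
  X=0: 0.51705, 0.36902
  X=1: 0.36902, 0.15286
  X=2: 0.36902, 0.41249
Sum of the 6 terms: H(X,Y) = 2.1895 bits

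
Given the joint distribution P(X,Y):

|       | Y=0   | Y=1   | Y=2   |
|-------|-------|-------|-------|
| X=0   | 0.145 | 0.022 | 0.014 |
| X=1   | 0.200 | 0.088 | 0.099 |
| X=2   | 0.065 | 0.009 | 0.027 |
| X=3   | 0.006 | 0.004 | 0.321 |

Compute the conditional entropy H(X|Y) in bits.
1.3619 bits

H(X|Y) = H(X,Y) - H(Y)

H(X,Y) = -Σ_{x,y} P(x,y) log₂ P(x,y). Per-cell terms -P(x,y)·log₂P(x,y):
  X=0: 0.403952, 0.121140, 0.086218
  X=1: 0.464386, 0.308559, 0.330306
  X=2: 0.256322, 0.061163, 0.140694
  X=3: 0.044285, 0.031863, 0.526233
Sum of the 12 terms: H(X,Y) = 2.77512 bits

Marginal of Y (column sums):
  P(Y=0) = 0.145 + 0.200 + 0.065 + 0.006 = 0.416
  P(Y=1) = 0.022 + 0.088 + 0.009 + 0.004 = 0.123
  P(Y=2) = 0.014 + 0.099 + 0.027 + 0.321 = 0.461
H(Y) = -[0.416·log₂(0.416) + 0.123·log₂(0.123) + 0.461·log₂(0.461)]
  = 0.526383 + 0.371862 + 0.515011 = 1.41326 bits

H(X|Y) = H(X,Y) - H(Y) = 2.77512 - 1.41326 = 1.3619 bits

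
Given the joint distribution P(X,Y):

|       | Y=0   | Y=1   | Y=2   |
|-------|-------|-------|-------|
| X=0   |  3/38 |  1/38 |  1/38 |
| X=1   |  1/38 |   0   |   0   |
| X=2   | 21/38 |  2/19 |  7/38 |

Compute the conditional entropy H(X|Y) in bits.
0.7121 bits

H(X|Y) = H(X,Y) - H(Y)

H(X,Y) = -Σ_{x,y} P(x,y) log₂ P(x,y). Per-cell terms -P(x,y)·log₂P(x,y):
  X=0: 0.28918, 0.13810, 0.13810
  X=1: 0.13810, 0.00000, 0.00000
  X=2: 0.47284, 0.34189, 0.44958
  (cells with P = 0 contribute 0)
Sum of the 9 terms: H(X,Y) = 1.9678 bits

Marginal of Y (column sums):
  P(Y=0) = 3/38 + 1/38 + 21/38 = 25/38
  P(Y=1) = 1/38 + 0 + 2/19 = 5/38
  P(Y=2) = 1/38 + 0 + 7/38 = 4/19
H(Y) = -[(25/38)·log₂(25/38) + (5/38)·log₂(5/38) + (4/19)·log₂(4/19)]
  = 0.39742 + 0.38500 + 0.47325 = 1.2557 bits

H(X|Y) = H(X,Y) - H(Y) = 1.9678 - 1.2557 = 0.7121 bits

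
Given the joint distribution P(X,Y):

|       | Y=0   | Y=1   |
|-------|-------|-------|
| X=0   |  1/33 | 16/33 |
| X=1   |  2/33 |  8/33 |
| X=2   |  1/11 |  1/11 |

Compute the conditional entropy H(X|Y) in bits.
1.3449 bits

H(X|Y) = H(X,Y) - H(Y)

H(X,Y) = -Σ_{x,y} P(x,y) log₂ P(x,y). Per-cell terms -P(x,y)·log₂P(x,y):
  X=0: 0.15286, 0.50637
  X=1: 0.24511, 0.49561
  X=2: 0.31449, 0.31449
Sum of the 6 terms: H(X,Y) = 2.0289 bits

Marginal of Y (column sums):
  P(Y=0) = 1/33 + 2/33 + 1/11 = 2/11
  P(Y=1) = 16/33 + 8/33 + 1/11 = 9/11
H(Y) = -[(2/11)·log₂(2/11) + (9/11)·log₂(9/11)]
  = 0.44717 + 0.23687 = 0.6840 bits

H(X|Y) = H(X,Y) - H(Y) = 2.0289 - 0.6840 = 1.3449 bits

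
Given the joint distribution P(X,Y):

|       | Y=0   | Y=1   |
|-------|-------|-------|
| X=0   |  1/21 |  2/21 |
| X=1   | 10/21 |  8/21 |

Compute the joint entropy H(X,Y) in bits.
1.5724 bits

H(X,Y) = -Σ_{x,y} P(x,y) log₂ P(x,y). Per-cell terms -P(x,y)·log₂P(x,y):
  X=0: 0.2092, 0.3231
  X=1: 0.5097, 0.5304
Sum of the 4 terms: H(X,Y) = 1.5724 bits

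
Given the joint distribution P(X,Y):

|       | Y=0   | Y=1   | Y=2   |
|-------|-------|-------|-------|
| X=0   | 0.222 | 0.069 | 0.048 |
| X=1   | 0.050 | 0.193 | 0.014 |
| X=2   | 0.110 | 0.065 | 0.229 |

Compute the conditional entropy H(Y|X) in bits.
1.2514 bits

H(Y|X) = H(X,Y) - H(X)

H(X,Y) = -Σ_{x,y} P(x,y) log₂ P(x,y). Per-cell terms -P(x,y)·log₂P(x,y):
  X=0: 0.48204, 0.26615, 0.21028
  X=1: 0.21610, 0.45805, 0.08622
  X=2: 0.35029, 0.25632, 0.48699
Sum of the 9 terms: H(X,Y) = 2.81244 bits

Marginal of X (row sums):
  P(X=0) = 0.222 + 0.069 + 0.048 = 0.339
  P(X=1) = 0.050 + 0.193 + 0.014 = 0.257
  P(X=2) = 0.110 + 0.065 + 0.229 = 0.404
H(X) = -[0.339·log₂(0.339) + 0.257·log₂(0.257) + 0.404·log₂(0.404)]
  = 0.52906 + 0.50376 + 0.52826 = 1.56108 bits

H(Y|X) = H(X,Y) - H(X) = 2.81244 - 1.56108 = 1.2514 bits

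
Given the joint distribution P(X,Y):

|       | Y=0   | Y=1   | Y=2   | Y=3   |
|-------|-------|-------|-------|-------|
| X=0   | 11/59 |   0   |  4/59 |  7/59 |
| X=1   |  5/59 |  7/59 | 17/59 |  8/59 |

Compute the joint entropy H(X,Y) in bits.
2.6546 bits

H(X,Y) = -Σ_{x,y} P(x,y) log₂ P(x,y). Per-cell terms -P(x,y)·log₂P(x,y):
  X=0: 0.45179, 0.00000, 0.26323, 0.36486
  X=1: 0.30176, 0.36486, 0.51726, 0.39087
  (cells with P = 0 contribute 0)
Sum of the 8 terms: H(X,Y) = 2.6546 bits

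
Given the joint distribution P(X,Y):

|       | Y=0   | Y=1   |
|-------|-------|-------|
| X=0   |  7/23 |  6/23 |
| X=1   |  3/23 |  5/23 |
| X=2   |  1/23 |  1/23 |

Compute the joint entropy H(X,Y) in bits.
2.2833 bits

H(X,Y) = -Σ_{x,y} P(x,y) log₂ P(x,y). Per-cell terms -P(x,y)·log₂P(x,y):
  X=0: 0.5223, 0.5057
  X=1: 0.3833, 0.4786
  X=2: 0.1967, 0.1967
Sum of the 6 terms: H(X,Y) = 2.2833 bits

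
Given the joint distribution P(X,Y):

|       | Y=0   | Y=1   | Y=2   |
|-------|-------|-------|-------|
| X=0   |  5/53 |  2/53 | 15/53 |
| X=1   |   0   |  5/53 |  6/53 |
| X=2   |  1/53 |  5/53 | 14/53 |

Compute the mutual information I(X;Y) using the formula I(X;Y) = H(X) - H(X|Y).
0.1353 bits

I(X;Y) = H(X) - H(X|Y)

Marginal of X (row sums):
  P(X=0) = 5/53 + 2/53 + 15/53 = 22/53
  P(X=1) = 0 + 5/53 + 6/53 = 11/53
  P(X=2) = 1/53 + 5/53 + 14/53 = 20/53
H(X) = -[(22/53)·log₂(22/53) + (11/53)·log₂(11/53) + (20/53)·log₂(20/53)]
  = 0.52654 + 0.47082 + 0.53056 = 1.52792 bits

Marginal of Y (column sums):
  P(Y=0) = 5/53 + 0 + 1/53 = 6/53
  P(Y=1) = 2/53 + 5/53 + 5/53 = 12/53
  P(Y=2) = 15/53 + 6/53 + 14/53 = 35/53
H(X|Y) = Σ_y P(y)·H(X|Y=y):
  Y=0: P(Y=0) = 6/53, P(X|Y=0) = (5/6, 0, 1/6) → H(X|Y=0) = 0.65002
  Y=1: P(Y=1) = 12/53, P(X|Y=1) = (1/6, 5/12, 5/12) → H(X|Y=1) = 1.48336
  Y=2: P(Y=2) = 35/53, P(X|Y=2) = (3/7, 6/35, 2/5) → H(X|Y=2) = 1.48882
H(X|Y) = (6/53)·0.65002 + (12/53)·1.48336 + (35/53)·1.48882 = 1.39263 bits

I(X;Y) = H(X) - H(X|Y) = 1.52792 - 1.39263 = 0.1353 bits

Cross-check via I(X;Y) = H(X) + H(Y) - H(X,Y): computing H(Y) from the column sums and H(X,Y) from the 9 cells in the same way gives H(Y) = 1.23633 bits and H(X,Y) = 2.62896 bits, so
I(X;Y) = 1.52792 + 1.23633 - 2.62896 = 0.1353 bits ✓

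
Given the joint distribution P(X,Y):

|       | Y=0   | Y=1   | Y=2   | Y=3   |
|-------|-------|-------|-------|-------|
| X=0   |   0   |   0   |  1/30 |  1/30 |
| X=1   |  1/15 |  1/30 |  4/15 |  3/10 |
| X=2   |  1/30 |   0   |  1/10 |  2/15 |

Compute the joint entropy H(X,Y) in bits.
2.6641 bits

H(X,Y) = -Σ_{x,y} P(x,y) log₂ P(x,y). Per-cell terms -P(x,y)·log₂P(x,y):
  X=0: 0.00000, 0.00000, 0.16356, 0.16356
  X=1: 0.26046, 0.16356, 0.50850, 0.52109
  X=2: 0.16356, 0.00000, 0.33219, 0.38759
  (cells with P = 0 contribute 0)
Sum of the 12 terms: H(X,Y) = 2.6641 bits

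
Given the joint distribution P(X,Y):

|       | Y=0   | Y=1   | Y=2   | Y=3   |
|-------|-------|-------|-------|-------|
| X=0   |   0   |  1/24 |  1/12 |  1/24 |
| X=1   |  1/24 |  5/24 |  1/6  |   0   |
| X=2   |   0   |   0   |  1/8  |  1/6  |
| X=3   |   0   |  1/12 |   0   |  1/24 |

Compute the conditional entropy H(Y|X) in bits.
1.2192 bits

H(Y|X) = H(X,Y) - H(X)

H(X,Y) = -Σ_{x,y} P(x,y) log₂ P(x,y). Per-cell terms -P(x,y)·log₂P(x,y):
  X=0: 0.00000, 0.19104, 0.29875, 0.19104
  X=1: 0.19104, 0.47147, 0.43083, 0.00000
  X=2: 0.00000, 0.00000, 0.37500, 0.43083
  X=3: 0.00000, 0.29875, 0.00000, 0.19104
  (cells with P = 0 contribute 0)
Sum of the 16 terms: H(X,Y) = 3.0698 bits

Marginal of X (row sums):
  P(X=0) = 0 + 1/24 + 1/12 + 1/24 = 1/6
  P(X=1) = 1/24 + 5/24 + 1/6 + 0 = 5/12
  P(X=2) = 0 + 0 + 1/8 + 1/6 = 7/24
  P(X=3) = 0 + 1/12 + 0 + 1/24 = 1/8
H(X) = -[(1/6)·log₂(1/6) + (5/12)·log₂(5/12) + (7/24)·log₂(7/24) + (1/8)·log₂(1/8)]
  = 0.43083 + 0.52626 + 0.51847 + 0.37500 = 1.8506 bits

H(Y|X) = H(X,Y) - H(X) = 3.0698 - 1.8506 = 1.2192 bits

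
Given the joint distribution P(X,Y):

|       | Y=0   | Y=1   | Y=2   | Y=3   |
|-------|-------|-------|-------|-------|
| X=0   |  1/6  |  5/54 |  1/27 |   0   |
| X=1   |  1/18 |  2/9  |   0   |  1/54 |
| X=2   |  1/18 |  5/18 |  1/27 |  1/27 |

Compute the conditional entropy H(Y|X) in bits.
1.2747 bits

H(Y|X) = H(X,Y) - H(X)

H(X,Y) = -Σ_{x,y} P(x,y) log₂ P(x,y). Per-cell terms -P(x,y)·log₂P(x,y):
  X=0: 0.430827, 0.317867, 0.176107, 0.000000
  X=1: 0.231663, 0.482206, 0.000000, 0.106572
  X=2: 0.231663, 0.513332, 0.176107, 0.176107
  (cells with P = 0 contribute 0)
Sum of the 12 terms: H(X,Y) = 2.84245 bits

Marginal of X (row sums):
  P(X=0) = 1/6 + 5/54 + 1/27 + 0 = 8/27
  P(X=1) = 1/18 + 2/9 + 0 + 1/54 = 8/27
  P(X=2) = 1/18 + 5/18 + 1/27 + 1/27 = 11/27
H(X) = -[(8/27)·log₂(8/27) + (8/27)·log₂(8/27) + (11/27)·log₂(11/27)]
  = 0.519967 + 0.519967 + 0.527778 = 1.56771 bits

H(Y|X) = H(X,Y) - H(X) = 2.84245 - 1.56771 = 1.2747 bits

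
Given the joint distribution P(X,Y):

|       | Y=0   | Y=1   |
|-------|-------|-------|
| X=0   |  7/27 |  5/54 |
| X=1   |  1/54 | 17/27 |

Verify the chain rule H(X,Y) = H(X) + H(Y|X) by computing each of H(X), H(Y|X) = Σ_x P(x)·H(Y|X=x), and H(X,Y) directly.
H(X) = 0.9357 bits, H(Y|X) = 0.4139 bits, H(X,Y) = 1.3496 bits

Marginal of X (row sums):
  P(X=0) = 7/27 + 5/54 = 19/54
  P(X=1) = 1/54 + 17/27 = 35/54
H(X) = -[(19/54)·log₂(19/54) + (35/54)·log₂(35/54)]
  = 0.5302 + 0.4055 = 0.9357 bits

H(Y|X) = Σ_x P(x)·H(Y|X=x):
  X=0: P(X=0) = 19/54, P(Y|X=0) = (14/19, 5/19) → H(Y|X=0) = 0.8315
  X=1: P(X=1) = 35/54, P(Y|X=1) = (1/35, 34/35) → H(Y|X=1) = 0.1872
H(Y|X) = (19/54)·0.8315 + (35/54)·0.1872 = 0.4139 bits

H(X,Y) = -Σ_{x,y} P(x,y) log₂ P(x,y). Per-cell terms -P(x,y)·log₂P(x,y):
  X=0: 0.5049, 0.3179
  X=1: 0.1066, 0.4202
Sum of the 4 terms: H(X,Y) = 1.3496 bits

Chain rule check:
  H(X) + H(Y|X) = 0.9357 + 0.4139 = 1.3496 bits
  H(X,Y) = 1.3496 bits
✓ Chain rule verified.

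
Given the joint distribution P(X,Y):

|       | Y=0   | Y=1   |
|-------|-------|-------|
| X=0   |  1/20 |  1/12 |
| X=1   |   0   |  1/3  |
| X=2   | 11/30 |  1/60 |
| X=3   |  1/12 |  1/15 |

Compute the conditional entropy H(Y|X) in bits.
0.3748 bits

H(Y|X) = H(X,Y) - H(X)

H(X,Y) = -Σ_{x,y} P(x,y) log₂ P(x,y). Per-cell terms -P(x,y)·log₂P(x,y):
  X=0: 0.216096, 0.298747
  X=1: 0.000000, 0.528321
  X=2: 0.530735, 0.098448
  X=3: 0.298747, 0.260459
  (cells with P = 0 contribute 0)
Sum of the 8 terms: H(X,Y) = 2.23155 bits

Marginal of X (row sums):
  P(X=0) = 1/20 + 1/12 = 2/15
  P(X=1) = 0 + 1/3 = 1/3
  P(X=2) = 11/30 + 1/60 = 23/60
  P(X=3) = 1/12 + 1/15 = 3/20
H(X) = -[(2/15)·log₂(2/15) + (1/3)·log₂(1/3) + (23/60)·log₂(23/60) + (3/20)·log₂(3/20)]
  = 0.387585 + 0.528321 + 0.530276 + 0.410545 = 1.85673 bits

H(Y|X) = H(X,Y) - H(X) = 2.23155 - 1.85673 = 0.3748 bits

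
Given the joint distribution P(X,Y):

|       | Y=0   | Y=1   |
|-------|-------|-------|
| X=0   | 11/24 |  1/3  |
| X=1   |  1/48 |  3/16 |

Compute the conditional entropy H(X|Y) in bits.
0.6146 bits

H(X|Y) = H(X,Y) - H(Y)

H(X,Y) = -Σ_{x,y} P(x,y) log₂ P(x,y). Per-cell terms -P(x,y)·log₂P(x,y):
  X=0: 0.51587, 0.52832
  X=1: 0.11635, 0.45282
Sum of the 4 terms: H(X,Y) = 1.61336 bits

Marginal of Y (column sums):
  P(Y=0) = 11/24 + 1/48 = 23/48
  P(Y=1) = 1/3 + 3/16 = 25/48
H(Y) = -[(23/48)·log₂(23/48) + (25/48)·log₂(25/48)]
  = 0.50859 + 0.49016 = 0.99875 bits

H(X|Y) = H(X,Y) - H(Y) = 1.61336 - 0.99875 = 0.6146 bits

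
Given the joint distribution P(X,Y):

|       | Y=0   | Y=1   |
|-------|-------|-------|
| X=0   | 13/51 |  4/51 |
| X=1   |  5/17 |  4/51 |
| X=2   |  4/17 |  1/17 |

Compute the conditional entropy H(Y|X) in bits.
0.7513 bits

H(Y|X) = H(X,Y) - H(X)

H(X,Y) = -Σ_{x,y} P(x,y) log₂ P(x,y). Per-cell terms -P(x,y)·log₂P(x,y):
  X=0: 0.5027, 0.2880
  X=1: 0.5193, 0.2880
  X=2: 0.4912, 0.2404
Sum of the 6 terms: H(X,Y) = 2.3296 bits

Marginal of X (row sums):
  P(X=0) = 13/51 + 4/51 = 1/3
  P(X=1) = 5/17 + 4/51 = 19/51
  P(X=2) = 4/17 + 1/17 = 5/17
H(X) = -[(1/3)·log₂(1/3) + (19/51)·log₂(19/51) + (5/17)·log₂(5/17)]
  = 0.5283 + 0.5307 + 0.5193 = 1.5783 bits

H(Y|X) = H(X,Y) - H(X) = 2.3296 - 1.5783 = 0.7513 bits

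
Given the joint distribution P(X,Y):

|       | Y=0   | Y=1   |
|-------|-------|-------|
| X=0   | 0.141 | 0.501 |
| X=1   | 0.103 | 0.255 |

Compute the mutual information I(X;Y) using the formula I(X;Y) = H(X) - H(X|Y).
0.0041 bits

I(X;Y) = H(X) - H(X|Y)

Marginal of X (row sums):
  P(X=0) = 0.141 + 0.501 = 0.642
  P(X=1) = 0.103 + 0.255 = 0.358
H(X) = -[0.642·log₂(0.642) + 0.358·log₂(0.358)]
  = 0.4105 + 0.5305 = 0.9410 bits

Marginal of Y (column sums):
  P(Y=0) = 0.141 + 0.103 = 0.244
  P(Y=1) = 0.501 + 0.255 = 0.756
H(X|Y) = Σ_y P(y)·H(X|Y=y):
  Y=0: P(Y=0) = 0.244, P(X|Y=0) = (141/244, 103/244) → H(X|Y=0) = 0.9824
  Y=1: P(Y=1) = 0.756, P(X|Y=1) = (167/252, 85/252) → H(X|Y=1) = 0.9222
H(X|Y) = 0.244·0.9824 + 0.756·0.9222 = 0.9369 bits

I(X;Y) = H(X) - H(X|Y) = 0.9410 - 0.9369 = 0.0041 bits

Cross-check via I(X;Y) = H(X) + H(Y) - H(X,Y): computing H(Y) from the column sums and H(X,Y) from the 4 cells in the same way gives H(Y) = 0.8016 bits and H(X,Y) = 1.7385 bits, so
I(X;Y) = 0.9410 + 0.8016 - 1.7385 = 0.0041 bits ✓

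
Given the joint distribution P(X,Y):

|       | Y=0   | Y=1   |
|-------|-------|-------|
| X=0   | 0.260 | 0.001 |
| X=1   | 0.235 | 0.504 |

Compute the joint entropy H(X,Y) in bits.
1.5044 bits

H(X,Y) = -Σ_{x,y} P(x,y) log₂ P(x,y). Per-cell terms -P(x,y)·log₂P(x,y):
  X=0: 0.505288, 0.009966
  X=1: 0.490978, 0.498206
Sum of the 4 terms: H(X,Y) = 1.5044 bits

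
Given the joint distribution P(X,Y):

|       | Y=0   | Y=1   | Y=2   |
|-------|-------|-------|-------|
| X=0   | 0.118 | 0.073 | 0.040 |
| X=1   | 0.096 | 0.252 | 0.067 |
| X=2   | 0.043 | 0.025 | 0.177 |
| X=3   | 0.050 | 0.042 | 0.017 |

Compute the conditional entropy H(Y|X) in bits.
1.3301 bits

H(Y|X) = H(X,Y) - H(X)

H(X,Y) = -Σ_{x,y} P(x,y) log₂ P(x,y). Per-cell terms -P(x,y)·log₂P(x,y):
  X=0: 0.36381, 0.27565, 0.18575
  X=1: 0.32456, 0.50110, 0.26128
  X=2: 0.19520, 0.13305, 0.44218
  X=3: 0.21610, 0.19209, 0.09993
Sum of the 12 terms: H(X,Y) = 3.1907 bits

Marginal of X (row sums):
  P(X=0) = 0.118 + 0.073 + 0.040 = 0.231
  P(X=1) = 0.096 + 0.252 + 0.067 = 0.415
  P(X=2) = 0.043 + 0.025 + 0.177 = 0.245
  P(X=3) = 0.050 + 0.042 + 0.017 = 0.109
H(X) = -[0.231·log₂(0.231) + 0.415·log₂(0.415) + 0.245·log₂(0.245) + 0.109·log₂(0.109)]
  = 0.48834 + 0.52656 + 0.49714 + 0.34854 = 1.8606 bits

H(Y|X) = H(X,Y) - H(X) = 3.1907 - 1.8606 = 1.3301 bits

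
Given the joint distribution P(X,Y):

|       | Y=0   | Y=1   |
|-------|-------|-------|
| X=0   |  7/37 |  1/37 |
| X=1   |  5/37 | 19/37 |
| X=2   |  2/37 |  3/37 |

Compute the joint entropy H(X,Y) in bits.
2.0006 bits

H(X,Y) = -Σ_{x,y} P(x,y) log₂ P(x,y). Per-cell terms -P(x,y)·log₂P(x,y):
  X=0: 0.45445, 0.14080
  X=1: 0.39021, 0.49376
  X=2: 0.22754, 0.29388
Sum of the 6 terms: H(X,Y) = 2.0006 bits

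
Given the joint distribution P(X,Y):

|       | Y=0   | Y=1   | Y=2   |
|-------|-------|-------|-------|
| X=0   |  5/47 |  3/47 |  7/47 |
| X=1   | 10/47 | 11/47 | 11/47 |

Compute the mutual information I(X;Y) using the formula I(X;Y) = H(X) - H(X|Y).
0.0179 bits

I(X;Y) = H(X) - H(X|Y)

Marginal of X (row sums):
  P(X=0) = 5/47 + 3/47 + 7/47 = 15/47
  P(X=1) = 10/47 + 11/47 + 11/47 = 32/47
H(X) = -[(15/47)·log₂(15/47) + (32/47)·log₂(32/47)]
  = 0.5259 + 0.3776 = 0.9035 bits

Marginal of Y (column sums):
  P(Y=0) = 5/47 + 10/47 = 15/47
  P(Y=1) = 3/47 + 11/47 = 14/47
  P(Y=2) = 7/47 + 11/47 = 18/47
H(X|Y) = Σ_y P(y)·H(X|Y=y):
  Y=0: P(Y=0) = 15/47, P(X|Y=0) = (1/3, 2/3) → H(X|Y=0) = 0.9183
  Y=1: P(Y=1) = 14/47, P(X|Y=1) = (3/14, 11/14) → H(X|Y=1) = 0.7496
  Y=2: P(Y=2) = 18/47, P(X|Y=2) = (7/18, 11/18) → H(X|Y=2) = 0.9641
H(X|Y) = (15/47)·0.9183 + (14/47)·0.7496 + (18/47)·0.9641 = 0.8856 bits

I(X;Y) = H(X) - H(X|Y) = 0.9035 - 0.8856 = 0.0179 bits

Cross-check via I(X;Y) = H(X) + H(Y) - H(X,Y): computing H(Y) from the column sums and H(X,Y) from the 6 cells in the same way gives H(Y) = 1.5766 bits and H(X,Y) = 2.4622 bits, so
I(X;Y) = 0.9035 + 1.5766 - 2.4622 = 0.0179 bits ✓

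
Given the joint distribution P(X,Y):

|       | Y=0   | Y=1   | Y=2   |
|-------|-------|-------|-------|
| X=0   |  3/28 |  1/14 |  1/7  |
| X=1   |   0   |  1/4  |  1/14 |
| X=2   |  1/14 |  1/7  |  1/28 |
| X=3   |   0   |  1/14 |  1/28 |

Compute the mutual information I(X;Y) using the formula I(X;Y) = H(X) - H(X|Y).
0.2619 bits

I(X;Y) = H(X) - H(X|Y)

Marginal of X (row sums):
  P(X=0) = 3/28 + 1/14 + 1/7 = 9/28
  P(X=1) = 0 + 1/4 + 1/14 = 9/28
  P(X=2) = 1/14 + 1/7 + 1/28 = 1/4
  P(X=3) = 0 + 1/14 + 1/28 = 3/28
H(X) = -[(9/28)·log₂(9/28) + (9/28)·log₂(9/28) + (1/4)·log₂(1/4) + (3/28)·log₂(3/28)]
  = 0.5263 + 0.5263 + 0.5000 + 0.3453 = 1.8979 bits

Marginal of Y (column sums):
  P(Y=0) = 3/28 + 0 + 1/14 + 0 = 5/28
  P(Y=1) = 1/14 + 1/4 + 1/7 + 1/14 = 15/28
  P(Y=2) = 1/7 + 1/14 + 1/28 + 1/28 = 2/7
H(X|Y) = Σ_y P(y)·H(X|Y=y):
  Y=0: P(Y=0) = 5/28, P(X|Y=0) = (3/5, 0, 2/5, 0) → H(X|Y=0) = 0.9710
  Y=1: P(Y=1) = 15/28, P(X|Y=1) = (2/15, 7/15, 4/15, 2/15) → H(X|Y=1) = 1.7968
  Y=2: P(Y=2) = 2/7, P(X|Y=2) = (1/2, 1/4, 1/8, 1/8) → H(X|Y=2) = 1.7500
H(X|Y) = (5/28)·0.9710 + (15/28)·1.7968 + (2/7)·1.7500 = 1.6360 bits

I(X;Y) = H(X) - H(X|Y) = 1.8979 - 1.6360 = 0.2619 bits

Cross-check via I(X;Y) = H(X) + H(Y) - H(X,Y): computing H(Y) from the column sums and H(X,Y) from the 12 cells in the same way gives H(Y) = 1.4426 bits and H(X,Y) = 3.0786 bits, so
I(X;Y) = 1.8979 + 1.4426 - 3.0786 = 0.2619 bits ✓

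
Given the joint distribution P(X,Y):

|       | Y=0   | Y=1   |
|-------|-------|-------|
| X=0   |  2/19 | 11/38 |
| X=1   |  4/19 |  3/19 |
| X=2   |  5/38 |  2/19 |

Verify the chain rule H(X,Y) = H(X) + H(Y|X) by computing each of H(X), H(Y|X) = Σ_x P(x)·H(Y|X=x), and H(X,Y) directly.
H(X) = 1.5523 bits, H(Y|X) = 0.9280 bits, H(X,Y) = 2.4802 bits

Marginal of X (row sums):
  P(X=0) = 2/19 + 11/38 = 15/38
  P(X=1) = 4/19 + 3/19 = 7/19
  P(X=2) = 5/38 + 2/19 = 9/38
H(X) = -[(15/38)·log₂(15/38) + (7/19)·log₂(7/19) + (9/38)·log₂(9/38)]
  = 0.52936 + 0.53074 + 0.49216 = 1.5523 bits

H(Y|X) = Σ_x P(x)·H(Y|X=x):
  X=0: P(X=0) = 15/38, P(Y|X=0) = (4/15, 11/15) → H(Y|X=0) = 0.83664
  X=1: P(X=1) = 7/19, P(Y|X=1) = (4/7, 3/7) → H(Y|X=1) = 0.98523
  X=2: P(X=2) = 9/38, P(Y|X=2) = (5/9, 4/9) → H(Y|X=2) = 0.99108
H(Y|X) = (15/38)·0.83664 + (7/19)·0.98523 + (9/38)·0.99108 = 0.9280 bits

H(X,Y) = -Σ_{x,y} P(x,y) log₂ P(x,y). Per-cell terms -P(x,y)·log₂P(x,y):
  X=0: 0.34189, 0.51772
  X=1: 0.47325, 0.42047
  X=2: 0.38500, 0.34189
Sum of the 6 terms: H(X,Y) = 2.4802 bits

Chain rule check:
  H(X) + H(Y|X) = 1.5523 + 0.9280 = 2.4803 bits
  H(X,Y) = 2.4802 bits
✓ Chain rule verified (Δ = 0.0001 is 4-dp rounding noise: each of the three values was rounded independently).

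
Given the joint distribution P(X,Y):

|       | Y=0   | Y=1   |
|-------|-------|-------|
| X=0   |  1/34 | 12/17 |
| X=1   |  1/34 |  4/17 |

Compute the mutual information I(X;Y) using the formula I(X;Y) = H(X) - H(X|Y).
0.0114 bits

I(X;Y) = H(X) - H(X|Y)

Marginal of X (row sums):
  P(X=0) = 1/34 + 12/17 = 25/34
  P(X=1) = 1/34 + 4/17 = 9/34
H(X) = -[(25/34)·log₂(25/34) + (9/34)·log₂(9/34)]
  = 0.32618 + 0.50758 = 0.83376 bits

Marginal of Y (column sums):
  P(Y=0) = 1/34 + 1/34 = 1/17
  P(Y=1) = 12/17 + 4/17 = 16/17
H(X|Y) = Σ_y P(y)·H(X|Y=y):
  Y=0: P(Y=0) = 1/17, P(X|Y=0) = (1/2, 1/2) → H(X|Y=0) = 1.00000
  Y=1: P(Y=1) = 16/17, P(X|Y=1) = (3/4, 1/4) → H(X|Y=1) = 0.81128
H(X|Y) = (1/17)·1.00000 + (16/17)·0.81128 = 0.82238 bits

I(X;Y) = H(X) - H(X|Y) = 0.83376 - 0.82238 = 0.0114 bits

Cross-check via I(X;Y) = H(X) + H(Y) - H(X,Y): computing H(Y) from the column sums and H(X,Y) from the 4 cells in the same way gives H(Y) = 0.32276 bits and H(X,Y) = 1.14514 bits, so
I(X;Y) = 0.83376 + 0.32276 - 1.14514 = 0.0114 bits ✓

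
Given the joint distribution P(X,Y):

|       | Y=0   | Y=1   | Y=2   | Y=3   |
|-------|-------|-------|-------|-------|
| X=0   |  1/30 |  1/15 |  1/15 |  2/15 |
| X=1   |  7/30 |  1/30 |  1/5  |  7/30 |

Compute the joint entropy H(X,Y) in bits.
2.6798 bits

H(X,Y) = -Σ_{x,y} P(x,y) log₂ P(x,y). Per-cell terms -P(x,y)·log₂P(x,y):
  X=0: 0.16356, 0.26046, 0.26046, 0.38759
  X=1: 0.48989, 0.16356, 0.46439, 0.48989
Sum of the 8 terms: H(X,Y) = 2.6798 bits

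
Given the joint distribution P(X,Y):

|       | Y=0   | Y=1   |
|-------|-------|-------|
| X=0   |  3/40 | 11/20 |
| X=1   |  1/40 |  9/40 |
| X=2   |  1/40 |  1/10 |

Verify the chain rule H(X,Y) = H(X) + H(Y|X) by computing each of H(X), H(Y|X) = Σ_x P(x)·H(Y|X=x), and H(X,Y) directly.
H(X) = 1.2988 bits, H(Y|X) = 0.5383 bits, H(X,Y) = 1.8371 bits

Marginal of X (row sums):
  P(X=0) = 3/40 + 11/20 = 5/8
  P(X=1) = 1/40 + 9/40 = 1/4
  P(X=2) = 1/40 + 1/10 = 1/8
H(X) = -[(5/8)·log₂(5/8) + (1/4)·log₂(1/4) + (1/8)·log₂(1/8)]
  = 0.42379 + 0.50000 + 0.37500 = 1.2988 bits

H(Y|X) = Σ_x P(x)·H(Y|X=x):
  X=0: P(X=0) = 5/8, P(Y|X=0) = (3/25, 22/25) → H(Y|X=0) = 0.52936
  X=1: P(X=1) = 1/4, P(Y|X=1) = (1/10, 9/10) → H(Y|X=1) = 0.46900
  X=2: P(X=2) = 1/8, P(Y|X=2) = (1/5, 4/5) → H(Y|X=2) = 0.72193
H(Y|X) = (5/8)·0.52936 + (1/4)·0.46900 + (1/8)·0.72193 = 0.5383 bits

H(X,Y) = -Σ_{x,y} P(x,y) log₂ P(x,y). Per-cell terms -P(x,y)·log₂P(x,y):
  X=0: 0.28027, 0.47437
  X=1: 0.13305, 0.48420
  X=2: 0.13305, 0.33219
Sum of the 6 terms: H(X,Y) = 1.8371 bits

Chain rule check:
  H(X) + H(Y|X) = 1.2988 + 0.5383 = 1.8371 bits
  H(X,Y) = 1.8371 bits
✓ Chain rule verified.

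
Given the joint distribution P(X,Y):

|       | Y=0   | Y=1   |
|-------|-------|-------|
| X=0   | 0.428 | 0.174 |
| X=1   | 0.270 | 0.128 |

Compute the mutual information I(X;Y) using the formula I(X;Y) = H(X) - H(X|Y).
0.0009 bits

I(X;Y) = H(X) - H(X|Y)

Marginal of X (row sums):
  P(X=0) = 0.428 + 0.174 = 0.602
  P(X=1) = 0.270 + 0.128 = 0.398
H(X) = -[0.602·log₂(0.602) + 0.398·log₂(0.398)]
  = 0.4408 + 0.5290 = 0.9698 bits

Marginal of Y (column sums):
  P(Y=0) = 0.428 + 0.270 = 0.698
  P(Y=1) = 0.174 + 0.128 = 0.302
H(X|Y) = Σ_y P(y)·H(X|Y=y):
  Y=0: P(Y=0) = 0.698, P(X|Y=0) = (214/349, 135/349) → H(X|Y=0) = 0.9627
  Y=1: P(Y=1) = 0.302, P(X|Y=1) = (87/151, 64/151) → H(X|Y=1) = 0.9832
H(X|Y) = 0.698·0.9627 + 0.302·0.9832 = 0.9689 bits

I(X;Y) = H(X) - H(X|Y) = 0.9698 - 0.9689 = 0.0009 bits

Cross-check via I(X;Y) = H(X) + H(Y) - H(X,Y): computing H(Y) from the column sums and H(X,Y) from the 4 cells in the same way gives H(Y) = 0.8837 bits and H(X,Y) = 1.8526 bits, so
I(X;Y) = 0.9698 + 0.8837 - 1.8526 = 0.0009 bits ✓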